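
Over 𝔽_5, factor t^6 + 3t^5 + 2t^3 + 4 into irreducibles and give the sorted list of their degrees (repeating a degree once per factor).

Write g(t) = t^6 + 3t^5 + 2t^3 + 4.
Roots in 𝔽_5: g(0) = 4; g(1) = 0 → root; g(2) = 0 → root; g(3) = 1; g(4) = 0 → root.
Linear factors from roots: (t + 4), (t + 3), (t + 1).
Complete factorization: g(t) = (t + 3)·(t + 4)·(t + 1)^2·(t^2 + 4t + 2).
Factor degrees with multiplicity: 1 + 1 + 1 + 1 + 2 = 6.

1, 1, 1, 1, 2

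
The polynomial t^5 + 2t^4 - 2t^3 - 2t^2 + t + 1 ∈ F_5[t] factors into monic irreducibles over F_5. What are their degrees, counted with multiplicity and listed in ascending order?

Write f(t) = t^5 + 2t^4 - 2t^3 - 2t^2 + t + 1.
Roots in F_5: f(0) = 1; f(1) = 1; f(2) = 3; f(3) = 2; f(4) = 1.
Complete factorization: f(t) = (t^5 + 2t^4 - 2t^3 - 2t^2 + t + 1).
Factor degrees with multiplicity: 5 = 5.

5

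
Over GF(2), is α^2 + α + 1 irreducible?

Yes

Write m(α) = α^2 + α + 1.
Check for roots in GF(2): m(0) = 1; m(1) = 1.
No roots. A degree-2 polynomial over a field with no linear factor is irreducible.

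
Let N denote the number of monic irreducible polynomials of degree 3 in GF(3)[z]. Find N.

8

The number of monic irreducibles of degree 3 over GF(3) is (1/3)·Σ_{d∣3} μ(3/d) 3^d.
Divisors of 3: 1, 3; μ(3/d) for each: -1, 1.
Σ = − 3^1 + 3^3 = 24.
N = 24/3 = 8.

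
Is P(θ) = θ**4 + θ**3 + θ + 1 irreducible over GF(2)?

Check for roots in GF(2): P(0) = 1; P(1) = 0 → root.
P(1) = 0, so (θ − 1) divides P(θ); P is reducible.

No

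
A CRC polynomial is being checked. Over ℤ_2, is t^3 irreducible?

Write h(t) = t^3.
Check for roots in ℤ_2: h(0) = 0 → root; h(1) = 1.
h(0) = 0, so (t) divides h(t); h is reducible.

No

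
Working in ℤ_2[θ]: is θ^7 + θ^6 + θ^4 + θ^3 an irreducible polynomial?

Write h(θ) = θ^7 + θ^6 + θ^4 + θ^3.
Check for roots in ℤ_2: h(0) = 0 → root; h(1) = 0 → root.
h(0) = 0, so (θ) divides h(θ); h is reducible.

No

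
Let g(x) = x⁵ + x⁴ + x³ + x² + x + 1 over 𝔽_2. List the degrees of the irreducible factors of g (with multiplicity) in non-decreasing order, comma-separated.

Roots in 𝔽_2: g(0) = 1; g(1) = 0 → root.
Linear factors from roots: (x + 1).
Complete factorization: g(x) = (x + 1)·(x² + x + 1)^2.
Factor degrees with multiplicity: 1 + 2 + 2 = 5.

1, 2, 2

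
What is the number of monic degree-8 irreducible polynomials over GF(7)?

720300

By the necklace-counting formula, N_7(8) = (1/8) Σ_{d|8} μ(8/d)·7^d.
Divisors of 8: 1, 2, 4, 8; μ(8/d) for each: 0, 0, -1, 1.
Σ = − 7^4 + 7^8 = 5762400.
N = 5762400/8 = 720300.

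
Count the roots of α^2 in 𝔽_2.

Write P(α) = α^2.
Evaluate at each of the 2 elements of 𝔽_2:
P(0) = 0 → root; P(1) = 1.
Roots: {0}.

1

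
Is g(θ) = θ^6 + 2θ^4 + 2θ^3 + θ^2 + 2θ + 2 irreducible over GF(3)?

Check for roots in GF(3): g(0) = 2; g(1) = 1; g(2) = 2.
No roots, so no linear factors.
Monic irreducibles of degree 2 over GF(3): θ^2 + 1, θ^2 + θ + 2, θ^2 + 2θ + 2.
None of them divide g (all give nonzero remainder).
Degree-3 irreducible divisors: test the 8 monic irreducibles of degree 3 over GF(3).
None of them divide g (all give nonzero remainder).
No irreducible factor of degree ≤ 3 exists, so g is irreducible over GF(3).

Yes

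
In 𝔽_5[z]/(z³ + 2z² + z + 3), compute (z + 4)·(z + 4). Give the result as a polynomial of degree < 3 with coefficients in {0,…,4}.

z^2 + 3z + 1

Multiply in 𝔽_5[z]: (z + 4)·(z + 4) = z² + 3z + 1.
Reduced: z² + 3z + 1.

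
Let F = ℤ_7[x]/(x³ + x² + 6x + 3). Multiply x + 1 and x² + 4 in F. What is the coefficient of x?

5

Multiply in ℤ_7[x]: (x + 1)·(x² + 4) = x³ + x² + 4x + 4.
Reduce using x³ ≡ 6x² + x + 4 (mod x³ + x² + 6x + 3).
Reduced: 5x + 1.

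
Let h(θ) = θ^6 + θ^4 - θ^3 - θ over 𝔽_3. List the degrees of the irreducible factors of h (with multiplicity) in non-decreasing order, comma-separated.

Roots in 𝔽_3: h(0) = 0 → root; h(1) = 0 → root; h(2) = 1.
Linear factors from roots: (θ), (θ - 1).
Complete factorization: h(θ) = (θ)·(θ - 1)^3·(θ^2 + 1).
Factor degrees with multiplicity: 1 + 1 + 1 + 1 + 2 = 6.

1, 1, 1, 1, 2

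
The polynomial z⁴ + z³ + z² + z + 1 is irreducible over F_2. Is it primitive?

No

Write f(z) = z⁴ + z³ + z² + z + 1.
|GF(2^4)^×| = 2^4 − 1 = 15. Prime factorization: 15 = 3·5.
f is primitive ⇔ z has order 15 in GF(2)[z]/(f), i.e. z^(15/q) ≠ 1 for each prime q | 15.
z^(5) mod f = 1
z^(3) mod f = z³.
Since z^(5) = 1, the order of z divides 5 < 15; not primitive.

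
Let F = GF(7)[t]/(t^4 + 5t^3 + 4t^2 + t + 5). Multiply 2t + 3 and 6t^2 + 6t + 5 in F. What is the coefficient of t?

Multiply in GF(7)[t]: (2t + 3)·(6t^2 + 6t + 5) = 5t^3 + 2t^2 + 1.
Reduced: 5t^3 + 2t^2 + 1.

0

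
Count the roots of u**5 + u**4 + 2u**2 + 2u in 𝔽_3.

3

Write f(u) = u**5 + u**4 + 2u**2 + 2u.
Evaluate at each of the 3 elements of 𝔽_3:
f(0) = 0 → root; f(1) = 0 → root; f(2) = 0 → root.
Roots: {0, 1, 2}.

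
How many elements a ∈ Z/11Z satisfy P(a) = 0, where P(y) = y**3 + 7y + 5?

1

Evaluate at each of the 11 elements of Z/11Z:
P(0) = 5; P(1) = 2; P(2) = 5; P(3) = 9; P(4) = 9; P(5) = 0 → root; P(6) = 10; P(7) = 1; P(8) = 1; P(9) = 5; P(10) = 8.
Roots: {5}.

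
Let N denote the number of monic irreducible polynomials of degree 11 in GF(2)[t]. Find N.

By the necklace-counting formula, N_2(11) = (1/11) Σ_{d|11} μ(11/d)·2^d.
Divisors of 11: 1, 11; μ(11/d) for each: -1, 1.
Σ = − 2^1 + 2^11 = 2046.
N = 2046/11 = 186.

186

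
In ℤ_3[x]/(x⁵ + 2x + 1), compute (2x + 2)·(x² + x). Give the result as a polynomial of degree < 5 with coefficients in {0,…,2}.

2x^3 + x^2 + 2x

Multiply in ℤ_3[x]: (2x + 2)·(x² + x) = 2x³ + x² + 2x.
Reduced: 2x³ + x² + 2x.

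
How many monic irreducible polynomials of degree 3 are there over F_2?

2

The number of monic irreducibles of degree 3 over GF(2) is (1/3)·Σ_{d∣3} μ(3/d) 2^d.
Divisors of 3: 1, 3; μ(3/d) for each: -1, 1.
Σ = − 2^1 + 2^3 = 6.
N = 6/3 = 2.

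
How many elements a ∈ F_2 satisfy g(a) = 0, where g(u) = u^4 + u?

2

Evaluate at each of the 2 elements of F_2:
g(0) = 0 → root; g(1) = 0 → root.
Roots: {0, 1}.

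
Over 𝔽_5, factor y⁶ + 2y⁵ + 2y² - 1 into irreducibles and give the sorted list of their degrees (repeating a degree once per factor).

1, 1, 1, 1, 2

Write g(y) = y⁶ + 2y⁵ + 2y² - 1.
Roots in 𝔽_5: g(0) = 4; g(1) = 4; g(2) = 0 → root; g(3) = 2; g(4) = 0 → root.
Linear factors from roots: (y - 2), (y + 1).
Complete factorization: g(y) = (y + 1)^2·(y - 2)^2·(y² - y + 1).
Factor degrees with multiplicity: 1 + 1 + 1 + 1 + 2 = 6.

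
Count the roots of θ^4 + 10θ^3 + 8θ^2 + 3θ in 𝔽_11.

Write P(θ) = θ^4 + 10θ^3 + 8θ^2 + 3θ.
Evaluate at each of the 11 elements of 𝔽_11:
P(0) = 0 → root; P(1) = 0 → root; P(2) = 2; P(3) = 3; P(4) = 2; P(5) = 0 → root; P(6) = 0 → root; P(7) = 7; P(8) = 6; P(9) = 6; P(10) = 7.
Roots: {0, 1, 5, 6}.

4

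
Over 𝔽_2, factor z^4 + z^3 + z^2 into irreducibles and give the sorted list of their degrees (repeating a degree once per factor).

Write g(z) = z^4 + z^3 + z^2.
Roots in 𝔽_2: g(0) = 0 → root; g(1) = 1.
Linear factors from roots: (z).
Complete factorization: g(z) = (z)^2·(z^2 + z + 1).
Factor degrees with multiplicity: 1 + 1 + 2 = 4.

1, 1, 2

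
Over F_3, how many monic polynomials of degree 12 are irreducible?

x^(3^12) − x is the product of all monic irreducibles of degree dividing 12; Möbius inversion gives N = (1/12) Σ μ(12/d)·3^d.
Divisors of 12: 1, 2, 3, 4, 6, 12; μ(12/d) for each: 0, 1, 0, -1, -1, 1.
Σ = 3^2 − 3^4 − 3^6 + 3^12 = 530640.
N = 530640/12 = 44220.

44220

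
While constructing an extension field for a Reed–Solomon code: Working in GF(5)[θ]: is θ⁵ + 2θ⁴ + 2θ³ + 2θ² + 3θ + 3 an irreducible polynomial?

Write g(θ) = θ⁵ + 2θ⁴ + 2θ³ + 2θ² + 3θ + 3.
Check for roots in GF(5): g(0) = 3; g(1) = 3; g(2) = 2; g(3) = 4; g(4) = 1.
No roots, so no linear factors.
Degree-2 irreducible divisors: test the 10 monic irreducibles of degree 2 over GF(5).
None of them divide g (all give nonzero remainder).
No irreducible factor of degree ≤ 2 exists, so g is irreducible over GF(5).

Yes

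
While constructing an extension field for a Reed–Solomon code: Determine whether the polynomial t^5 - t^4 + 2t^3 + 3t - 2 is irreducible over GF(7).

Yes

Write P(t) = t^5 - t^4 + 2t^3 + 3t - 2.
Check for roots in GF(7): P(0) = 5; P(1) = 3; P(2) = 1; P(3) = 6; P(4) = 3; P(5) = 5; P(6) = 5.
No roots, so no linear factors.
Degree-2 irreducible divisors: test the 21 monic irreducibles of degree 2 over GF(7).
None of them divide P (all give nonzero remainder).
No irreducible factor of degree ≤ 2 exists, so P is irreducible over GF(7).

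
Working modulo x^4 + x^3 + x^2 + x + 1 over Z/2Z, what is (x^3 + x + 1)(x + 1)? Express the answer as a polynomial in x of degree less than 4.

Multiply in Z/2Z[x]: (x^3 + x + 1)·(x + 1) = x^4 + x^3 + x^2 + 1.
Reduce using x^4 ≡ x^3 + x^2 + x + 1 (mod x^4 + x^3 + x^2 + x + 1).
Reduced: x.

x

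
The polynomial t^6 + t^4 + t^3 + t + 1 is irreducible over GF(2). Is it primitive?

Write f(t) = t^6 + t^4 + t^3 + t + 1.
|GF(2^6)^×| = 2^6 − 1 = 63. Prime factorization: 63 = 3^2·7.
f is primitive ⇔ t has order 63 in GF(2)[t]/(f), i.e. t^(63/q) ≠ 1 for each prime q | 63.
t^(21) mod f = t^3 + t^2 + t.
t^(9) mod f = t^5 + t^4 + t^2 + 1.
None equal 1, so t has full order 63; f is primitive.

Yes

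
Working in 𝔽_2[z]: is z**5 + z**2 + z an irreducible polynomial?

Write f(z) = z**5 + z**2 + z.
Check for roots in 𝔽_2: f(0) = 0 → root; f(1) = 1.
f(0) = 0, so (z) divides f(z); f is reducible.

No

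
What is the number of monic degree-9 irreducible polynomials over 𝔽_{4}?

29120

x^(4^9) − x is the product of all monic irreducibles of degree dividing 9; Möbius inversion gives N = (1/9) Σ μ(9/d)·4^d.
Divisors of 9: 1, 3, 9; μ(9/d) for each: 0, -1, 1.
Σ = − 4^3 + 4^9 = 262080.
N = 262080/9 = 29120.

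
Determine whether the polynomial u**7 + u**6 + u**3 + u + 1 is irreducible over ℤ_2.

Yes

Write P(u) = u**7 + u**6 + u**3 + u + 1.
Check for roots in ℤ_2: P(0) = 1; P(1) = 1.
No roots, so no linear factors.
Monic irreducibles of degree 2 over GF(2): u**2 + u + 1.
None of them divide P (all give nonzero remainder).
Monic irreducibles of degree 3 over GF(2): u**3 + u + 1, u**3 + u**2 + 1.
None of them divide P (all give nonzero remainder).
No irreducible factor of degree ≤ 3 exists, so P is irreducible over GF(2).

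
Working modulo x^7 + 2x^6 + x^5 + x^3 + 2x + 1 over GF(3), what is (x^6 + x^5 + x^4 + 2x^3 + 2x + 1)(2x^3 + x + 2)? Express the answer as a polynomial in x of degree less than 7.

Multiply in GF(3)[x]: (x^6 + x^5 + x^4 + 2x^3 + 2x + 1)·(2x^3 + x + 2) = 2x^9 + 2x^8 + x^6 + 2x^4 + 2x^2 + 2x + 2.
Reduce using x^7 ≡ x^6 + 2x^5 + 2x^3 + x + 2 (mod x^7 + 2x^6 + x^5 + x^3 + 2x + 1).
Reduced: 2x^6 + 2x^5 + x^4 + x^2.

2x^6 + 2x^5 + x^4 + x^2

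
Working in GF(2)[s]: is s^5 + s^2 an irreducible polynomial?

No

Write h(s) = s^5 + s^2.
Check for roots in GF(2): h(0) = 0 → root; h(1) = 0 → root.
h(0) = 0, so (s) divides h(s); h is reducible.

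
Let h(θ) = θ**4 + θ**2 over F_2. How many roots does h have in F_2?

2

Evaluate at each of the 2 elements of F_2:
h(0) = 0 → root; h(1) = 0 → root.
Roots: {0, 1}.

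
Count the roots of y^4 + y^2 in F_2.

Write h(y) = y^4 + y^2.
Evaluate at each of the 2 elements of F_2:
h(0) = 0 → root; h(1) = 0 → root.
Roots: {0, 1}.

2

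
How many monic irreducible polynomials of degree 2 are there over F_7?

21

By the necklace-counting formula, N_7(2) = (1/2) Σ_{d|2} μ(2/d)·7^d.
Divisors of 2: 1, 2; μ(2/d) for each: -1, 1.
Σ = − 7^1 + 7^2 = 42.
N = 42/2 = 21.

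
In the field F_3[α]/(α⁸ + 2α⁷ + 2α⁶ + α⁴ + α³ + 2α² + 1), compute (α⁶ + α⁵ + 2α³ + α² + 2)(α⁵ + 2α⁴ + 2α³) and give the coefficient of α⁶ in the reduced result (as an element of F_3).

Multiply in F_3[α]: (α⁶ + α⁵ + 2α³ + α² + 2)·(α⁵ + 2α⁴ + 2α³) = α¹¹ + α⁹ + α⁸ + 2α⁷ + α⁵ + α⁴ + α³.
Reduce using α⁸ ≡ α⁷ + α⁶ + 2α⁴ + 2α³ + α² + 2 (mod α⁸ + 2α⁷ + 2α⁶ + α⁴ + α³ + 2α² + 1).
Reduced: α⁵ + α³ + α² + 1.

0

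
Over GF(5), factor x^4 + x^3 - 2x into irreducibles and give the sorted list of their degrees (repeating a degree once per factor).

1, 1, 1, 1

Write f(x) = x^4 + x^3 - 2x.
Roots in GF(5): f(0) = 0 → root; f(1) = 0 → root; f(2) = 0 → root; f(3) = 2; f(4) = 2.
Linear factors from roots: (x), (x - 1), (x - 2).
Complete factorization: f(x) = (x)·(x - 2)·(x - 1)^2.
Factor degrees with multiplicity: 1 + 1 + 1 + 1 = 4.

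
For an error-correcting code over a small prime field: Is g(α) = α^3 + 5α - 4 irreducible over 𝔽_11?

Check each element of 𝔽_11 for a root: g(0)=7, g(1)=2, g(2)=3, g(3)=5, g(4)=3, g(5)=3, g(6)=0, g(7)=0, g(8)=9, g(9)=0, g(10)=1.
g(6) = 0, so (α − 6) divides g(α); g is reducible.

No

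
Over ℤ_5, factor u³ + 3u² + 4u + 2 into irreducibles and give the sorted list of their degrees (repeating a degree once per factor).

Write f(u) = u³ + 3u² + 4u + 2.
Roots in ℤ_5: f(0) = 2; f(1) = 0 → root; f(2) = 0 → root; f(3) = 3; f(4) = 0 → root.
Linear factors from roots: (u + 4), (u + 3), (u + 1).
Complete factorization: f(u) = (u + 1)·(u + 3)·(u + 4).
Factor degrees with multiplicity: 1 + 1 + 1 = 3.

1, 1, 1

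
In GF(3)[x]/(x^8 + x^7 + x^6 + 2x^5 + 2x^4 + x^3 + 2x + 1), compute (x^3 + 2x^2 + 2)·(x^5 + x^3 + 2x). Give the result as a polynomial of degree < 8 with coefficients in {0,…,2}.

x^7 + 2x^5 + 2x^3 + 2x + 2

Multiply in GF(3)[x]: (x^3 + 2x^2 + 2)·(x^5 + x^3 + 2x) = x^8 + 2x^7 + x^6 + x^5 + 2x^4 + x.
Reduce using x^8 ≡ 2x^7 + 2x^6 + x^5 + x^4 + 2x^3 + x + 2 (mod x^8 + x^7 + x^6 + 2x^5 + 2x^4 + x^3 + 2x + 1).
Reduced: x^7 + 2x^5 + 2x^3 + 2x + 2.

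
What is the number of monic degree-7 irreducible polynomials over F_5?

The number of monic irreducibles of degree 7 over GF(5) is (1/7)·Σ_{d∣7} μ(7/d) 5^d.
Divisors of 7: 1, 7; μ(7/d) for each: -1, 1.
Σ = − 5^1 + 5^7 = 78120.
N = 78120/7 = 11160.

11160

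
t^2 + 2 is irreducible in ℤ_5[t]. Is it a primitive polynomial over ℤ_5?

No

Write f(t) = t^2 + 2.
|GF(5^2)^×| = 5^2 − 1 = 24. Prime factorization: 24 = 2^3·3.
f is primitive ⇔ t has order 24 in GF(5)[t]/(f), i.e. t^(24/q) ≠ 1 for each prime q | 24.
t^(12) mod f = 4.
t^(8) mod f = 1
Since t^(8) = 1, the order of t divides 8 < 24; not primitive.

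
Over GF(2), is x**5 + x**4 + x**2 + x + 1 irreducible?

Yes

Write h(x) = x**5 + x**4 + x**2 + x + 1.
Check for roots in GF(2): h(0) = 1; h(1) = 1.
No roots, so no linear factors.
Monic irreducibles of degree 2 over GF(2): x**2 + x + 1.
None of them divide h (all give nonzero remainder).
No irreducible factor of degree ≤ 2 exists, so h is irreducible over GF(2).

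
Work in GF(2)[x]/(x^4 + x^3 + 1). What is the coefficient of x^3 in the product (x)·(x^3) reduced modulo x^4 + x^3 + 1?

1

Multiply in GF(2)[x]: (x)·(x^3) = x^4.
Reduce using x^4 ≡ x^3 + 1 (mod x^4 + x^3 + 1).
Reduced: x^3 + 1.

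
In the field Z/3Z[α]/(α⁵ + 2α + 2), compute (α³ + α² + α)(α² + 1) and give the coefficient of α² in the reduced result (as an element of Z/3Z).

1

Multiply in Z/3Z[α]: (α³ + α² + α)·(α² + 1) = α⁵ + α⁴ + 2α³ + α² + α.
Reduce using α⁵ ≡ α + 1 (mod α⁵ + 2α + 2).
Reduced: α⁴ + 2α³ + α² + 2α + 1.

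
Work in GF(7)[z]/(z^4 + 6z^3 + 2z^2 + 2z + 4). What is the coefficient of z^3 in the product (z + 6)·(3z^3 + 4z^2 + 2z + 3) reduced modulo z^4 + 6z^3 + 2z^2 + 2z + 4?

4

Multiply in GF(7)[z]: (z + 6)·(3z^3 + 4z^2 + 2z + 3) = 3z^4 + z^3 + 5z^2 + z + 4.
Reduce using z^4 ≡ z^3 + 5z^2 + 5z + 3 (mod z^4 + 6z^3 + 2z^2 + 2z + 4).
Reduced: 4z^3 + 6z^2 + 2z + 6.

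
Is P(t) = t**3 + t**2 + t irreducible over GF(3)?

No

Check for roots in GF(3): P(0) = 0 → root; P(1) = 0 → root; P(2) = 2.
P(0) = 0, so (t) divides P(t); P is reducible.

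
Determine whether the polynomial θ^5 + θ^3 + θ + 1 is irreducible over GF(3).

Write f(θ) = θ^5 + θ^3 + θ + 1.
Check for roots in GF(3): f(0) = 1; f(1) = 1; f(2) = 1.
No roots, so no linear factors.
Monic irreducibles of degree 2 over GF(3): θ^2 + 1, θ^2 + θ - 1, θ^2 - θ - 1.
None of them divide f (all give nonzero remainder).
No irreducible factor of degree ≤ 2 exists, so f is irreducible over GF(3).

Yes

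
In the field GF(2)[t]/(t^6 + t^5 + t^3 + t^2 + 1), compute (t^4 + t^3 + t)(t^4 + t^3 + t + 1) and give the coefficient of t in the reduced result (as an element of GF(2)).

0

Multiply in GF(2)[t]: (t^4 + t^3 + t)·(t^4 + t^3 + t + 1) = t^8 + t^6 + t^4 + t^3 + t^2 + t.
Reduce using t^6 ≡ t^5 + t^3 + t^2 + 1 (mod t^6 + t^5 + t^3 + t^2 + 1).
Reduced: t^5 + t^4.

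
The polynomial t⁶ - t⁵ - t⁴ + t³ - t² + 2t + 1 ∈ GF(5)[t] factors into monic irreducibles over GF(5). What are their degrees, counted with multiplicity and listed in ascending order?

Write g(t) = t⁶ - t⁵ - t⁴ + t³ - t² + 2t + 1.
Roots in GF(5): g(0) = 1; g(1) = 2; g(2) = 0 → root; g(3) = 0 → root; g(4) = 3.
Linear factors from roots: (t - 2), (t + 2).
Complete factorization: g(t) = (t + 2)·(t - 2)^2·(t³ + t² + 2).
Factor degrees with multiplicity: 1 + 1 + 1 + 3 = 6.

1, 1, 1, 3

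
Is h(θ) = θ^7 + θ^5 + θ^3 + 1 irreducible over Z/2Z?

Check for roots in Z/2Z: h(0) = 1; h(1) = 0 → root.
h(1) = 0, so (θ − 1) divides h(θ); h is reducible.

No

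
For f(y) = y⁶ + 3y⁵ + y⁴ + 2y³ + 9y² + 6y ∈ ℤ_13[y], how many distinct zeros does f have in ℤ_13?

4

Evaluate at each of the 13 elements of ℤ_13:
f(0) = 0 → root; f(1) = 9; f(2) = 6; f(3) = 2; f(4) = 11; f(5) = 0 → root; f(6) = 0 → root; f(7) = 1; f(8) = 8; f(9) = 11; f(10) = 12; f(11) = 5; f(12) = 0 → root.
Roots: {0, 5, 6, 12}.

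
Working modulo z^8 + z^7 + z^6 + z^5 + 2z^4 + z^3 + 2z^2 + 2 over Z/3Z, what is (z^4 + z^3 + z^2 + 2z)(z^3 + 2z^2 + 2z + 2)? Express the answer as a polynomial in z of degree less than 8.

Multiply in Z/3Z[z]: (z^4 + z^3 + z^2 + 2z)·(z^3 + 2z^2 + 2z + 2) = z^7 + 2z^5 + 2z^4 + 2z^3 + z.
Reduced: z^7 + 2z^5 + 2z^4 + 2z^3 + z.

z^7 + 2z^5 + 2z^4 + 2z^3 + z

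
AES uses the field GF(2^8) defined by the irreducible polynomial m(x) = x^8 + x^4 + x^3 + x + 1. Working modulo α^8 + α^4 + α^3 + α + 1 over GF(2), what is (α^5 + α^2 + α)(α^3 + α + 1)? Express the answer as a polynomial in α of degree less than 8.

Multiply in GF(2)[α]: (α^5 + α^2 + α)·(α^3 + α + 1) = α^8 + α^6 + α^4 + α^3 + α.
Reduce using α^8 ≡ α^4 + α^3 + α + 1 (mod α^8 + α^4 + α^3 + α + 1).
Reduced: α^6 + 1.

α^6 + 1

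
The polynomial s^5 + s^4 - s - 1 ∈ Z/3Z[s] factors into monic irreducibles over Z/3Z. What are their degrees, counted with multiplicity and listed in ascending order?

1, 1, 1, 2

Write f(s) = s^5 + s^4 - s - 1.
Roots in Z/3Z: f(0) = 2; f(1) = 0 → root; f(2) = 0 → root.
Linear factors from roots: (s - 1), (s + 1).
Complete factorization: f(s) = (s - 1)·(s + 1)^2·(s^2 + 1).
Factor degrees with multiplicity: 1 + 1 + 1 + 2 = 5.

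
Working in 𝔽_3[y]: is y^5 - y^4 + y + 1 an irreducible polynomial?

Write g(y) = y^5 - y^4 + y + 1.
Check for roots in 𝔽_3: g(0) = 1; g(1) = 2; g(2) = 1.
No roots, so no linear factors.
Monic irreducibles of degree 2 over GF(3): y^2 + 1, y^2 + y - 1, y^2 - y - 1.
None of them divide g (all give nonzero remainder).
No irreducible factor of degree ≤ 2 exists, so g is irreducible over GF(3).

Yes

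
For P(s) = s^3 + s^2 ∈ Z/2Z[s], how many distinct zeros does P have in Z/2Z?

Evaluate at each of the 2 elements of Z/2Z:
P(0) = 0 → root; P(1) = 0 → root.
Roots: {0, 1}.

2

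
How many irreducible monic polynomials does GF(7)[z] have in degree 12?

By the necklace-counting formula, N_7(12) = (1/12) Σ_{d|12} μ(12/d)·7^d.
Divisors of 12: 1, 2, 3, 4, 6, 12; μ(12/d) for each: 0, 1, 0, -1, -1, 1.
Σ = 7^2 − 7^4 − 7^6 + 7^12 = 13841167200.
N = 13841167200/12 = 1153430600.

1153430600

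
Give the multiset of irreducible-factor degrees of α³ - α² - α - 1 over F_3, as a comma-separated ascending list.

3

Write f(α) = α³ - α² - α - 1.
Roots in F_3: f(0) = 2; f(1) = 1; f(2) = 1.
Complete factorization: f(α) = (α³ - α² - α - 1).
Factor degrees with multiplicity: 3 = 3.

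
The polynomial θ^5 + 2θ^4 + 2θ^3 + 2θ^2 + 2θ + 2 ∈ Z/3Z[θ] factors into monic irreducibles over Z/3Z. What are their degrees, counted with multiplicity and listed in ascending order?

2, 3

Write g(θ) = θ^5 + 2θ^4 + 2θ^3 + 2θ^2 + 2θ + 2.
Roots in Z/3Z: g(0) = 2; g(1) = 2; g(2) = 1.
Complete factorization: g(θ) = (θ^2 + θ + 2)·(θ^3 + θ^2 + 2θ + 1).
Factor degrees with multiplicity: 2 + 3 = 5.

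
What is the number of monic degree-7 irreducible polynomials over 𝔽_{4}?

Gauss's count: N_{4}(7) = (1/7) Σ_{d|7} μ(7/d)·4^d.
Divisors of 7: 1, 7; μ(7/d) for each: -1, 1.
Σ = − 4^1 + 4^7 = 16380.
N = 16380/7 = 2340.

2340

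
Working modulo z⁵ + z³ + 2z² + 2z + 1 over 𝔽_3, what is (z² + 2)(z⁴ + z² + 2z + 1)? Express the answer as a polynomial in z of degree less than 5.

Multiply in 𝔽_3[z]: (z² + 2)·(z⁴ + z² + 2z + 1) = z⁶ + 2z³ + z + 2.
Reduce using z⁵ ≡ 2z³ + z² + z + 2 (mod z⁵ + z³ + 2z² + 2z + 1).
Reduced: 2z⁴ + z² + 2.

2z^4 + z^2 + 2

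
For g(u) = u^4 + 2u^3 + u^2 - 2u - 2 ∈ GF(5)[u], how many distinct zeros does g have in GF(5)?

Evaluate at each of the 5 elements of GF(5):
g(0) = 3; g(1) = 0 → root; g(2) = 0 → root; g(3) = 1; g(4) = 0 → root.
Roots: {1, 2, 4}.

3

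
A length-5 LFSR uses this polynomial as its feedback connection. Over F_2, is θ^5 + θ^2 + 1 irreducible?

Write P(θ) = θ^5 + θ^2 + 1.
Check for roots in F_2: P(0) = 1; P(1) = 1.
No roots, so no linear factors.
Monic irreducibles of degree 2 over GF(2): θ^2 + θ + 1.
None of them divide P (all give nonzero remainder).
No irreducible factor of degree ≤ 2 exists, so P is irreducible over GF(2).

Yes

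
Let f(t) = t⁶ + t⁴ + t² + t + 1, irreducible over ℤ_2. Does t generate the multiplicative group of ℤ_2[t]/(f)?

No

|GF(2^6)^×| = 2^6 − 1 = 63. Prime factorization: 63 = 3^2·7.
f is primitive ⇔ t has order 63 in GF(2)[t]/(f), i.e. t^(63/q) ≠ 1 for each prime q | 63.
t^(21) mod f = 1
t^(9) mod f = t⁴ + t² + t.
Since t^(21) = 1, the order of t divides 21 < 63; not primitive.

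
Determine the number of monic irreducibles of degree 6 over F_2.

By the necklace-counting formula, N_2(6) = (1/6) Σ_{d|6} μ(6/d)·2^d.
Divisors of 6: 1, 2, 3, 6; μ(6/d) for each: 1, -1, -1, 1.
Σ = 2^1 − 2^2 − 2^3 + 2^6 = 54.
N = 54/6 = 9.

9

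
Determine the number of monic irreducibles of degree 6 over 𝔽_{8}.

43596

Gauss's count: N_{8}(6) = (1/6) Σ_{d|6} μ(6/d)·8^d.
Divisors of 6: 1, 2, 3, 6; μ(6/d) for each: 1, -1, -1, 1.
Σ = 8^1 − 8^2 − 8^3 + 8^6 = 261576.
N = 261576/6 = 43596.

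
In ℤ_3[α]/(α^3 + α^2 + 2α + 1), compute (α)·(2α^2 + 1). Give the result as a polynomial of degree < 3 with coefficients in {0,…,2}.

Multiply in ℤ_3[α]: (α)·(2α^2 + 1) = 2α^3 + α.
Reduce using α^3 ≡ 2α^2 + α + 2 (mod α^3 + α^2 + 2α + 1).
Reduced: α^2 + 1.

α^2 + 1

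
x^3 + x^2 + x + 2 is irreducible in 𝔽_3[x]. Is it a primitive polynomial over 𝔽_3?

No

Write f(x) = x^3 + x^2 + x + 2.
|GF(3^3)^×| = 3^3 − 1 = 26. Prime factorization: 26 = 2·13.
f is primitive ⇔ x has order 26 in GF(3)[x]/(f), i.e. x^(26/q) ≠ 1 for each prime q | 26.
x^(13) mod f = 1
x^(2) mod f = x^2.
Since x^(13) = 1, the order of x divides 13 < 26; not primitive.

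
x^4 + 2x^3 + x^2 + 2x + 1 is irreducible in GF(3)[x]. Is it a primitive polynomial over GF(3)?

No

Write f(x) = x^4 + 2x^3 + x^2 + 2x + 1.
|GF(3^4)^×| = 3^4 − 1 = 80. Prime factorization: 80 = 2^4·5.
f is primitive ⇔ x has order 80 in GF(3)[x]/(f), i.e. x^(80/q) ≠ 1 for each prime q | 80.
x^(40) mod f = 1
x^(16) mod f = 2x.
Since x^(40) = 1, the order of x divides 40 < 80; not primitive.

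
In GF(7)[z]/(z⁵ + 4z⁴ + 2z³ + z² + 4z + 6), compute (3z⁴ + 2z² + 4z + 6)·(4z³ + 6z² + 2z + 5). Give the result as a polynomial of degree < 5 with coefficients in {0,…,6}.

z^4 + 3z^3 + 6z^2 + 3z

Multiply in GF(7)[z]: (3z⁴ + 2z² + 4z + 6)·(4z³ + 6z² + 2z + 5) = 5z⁷ + 4z⁶ + z⁴ + 3z³ + 5z² + 4z + 2.
Reduce using z⁵ ≡ 3z⁴ + 5z³ + 6z² + 3z + 1 (mod z⁵ + 4z⁴ + 2z³ + z² + 4z + 6).
Reduced: z⁴ + 3z³ + 6z² + 3z.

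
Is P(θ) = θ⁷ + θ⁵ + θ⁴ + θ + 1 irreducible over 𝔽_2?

No

Check for roots in 𝔽_2: P(0) = 1; P(1) = 1.
No roots, so no linear factors.
Monic irreducibles of degree 2 over GF(2): θ² + θ + 1.
θ² + θ + 1 divides P: P(θ) = (θ² + θ + 1)·(θ⁵ + θ⁴ + θ³ + θ² + 1).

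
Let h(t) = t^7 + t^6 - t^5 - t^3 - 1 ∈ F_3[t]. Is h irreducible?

Yes

Check for roots in F_3: h(0) = 2; h(1) = 2; h(2) = 1.
No roots, so no linear factors.
Monic irreducibles of degree 2 over GF(3): t^2 + 1, t^2 + t - 1, t^2 - t - 1.
None of them divide h (all give nonzero remainder).
Degree-3 irreducible divisors: test the 8 monic irreducibles of degree 3 over GF(3).
None of them divide h (all give nonzero remainder).
No irreducible factor of degree ≤ 3 exists, so h is irreducible over GF(3).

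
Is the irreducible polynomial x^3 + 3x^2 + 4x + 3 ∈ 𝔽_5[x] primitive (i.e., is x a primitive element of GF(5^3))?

Write f(x) = x^3 + 3x^2 + 4x + 3.
|GF(5^3)^×| = 5^3 − 1 = 124. Prime factorization: 124 = 2^2·31.
f is primitive ⇔ x has order 124 in GF(5)[x]/(f), i.e. x^(124/q) ≠ 1 for each prime q | 124.
x^(62) mod f = 4.
x^(4) mod f = 4x + 4.
None equal 1, so x has full order 124; f is primitive.

Yes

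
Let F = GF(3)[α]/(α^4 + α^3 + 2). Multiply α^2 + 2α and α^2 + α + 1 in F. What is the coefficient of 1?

Multiply in GF(3)[α]: (α^2 + 2α)·(α^2 + α + 1) = α^4 + 2α.
Reduce using α^4 ≡ 2α^3 + 1 (mod α^4 + α^3 + 2).
Reduced: 2α^3 + 2α + 1.

1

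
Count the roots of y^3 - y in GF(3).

Write P(y) = y^3 - y.
Evaluate at each of the 3 elements of GF(3):
P(0) = 0 → root; P(1) = 0 → root; P(2) = 0 → root.
Roots: {0, 1, 2}.

3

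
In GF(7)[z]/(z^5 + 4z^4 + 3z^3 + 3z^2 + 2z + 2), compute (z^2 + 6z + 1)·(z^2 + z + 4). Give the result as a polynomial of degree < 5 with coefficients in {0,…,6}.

Multiply in GF(7)[z]: (z^2 + 6z + 1)·(z^2 + z + 4) = z^4 + 4z^2 + 4z + 4.
Reduced: z^4 + 4z^2 + 4z + 4.

z^4 + 4z^2 + 4z + 4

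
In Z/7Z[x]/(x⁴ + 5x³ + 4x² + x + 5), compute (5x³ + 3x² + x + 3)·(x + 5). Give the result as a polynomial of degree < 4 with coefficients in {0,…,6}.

Multiply in Z/7Z[x]: (5x³ + 3x² + x + 3)·(x + 5) = 5x⁴ + 2x² + x + 1.
Reduce using x⁴ ≡ 2x³ + 3x² + 6x + 2 (mod x⁴ + 5x³ + 4x² + x + 5).
Reduced: 3x³ + 3x² + 3x + 4.

3x^3 + 3x^2 + 3x + 4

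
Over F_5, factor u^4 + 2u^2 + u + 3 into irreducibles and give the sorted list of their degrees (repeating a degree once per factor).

Write h(u) = u^4 + 2u^2 + u + 3.
Roots in F_5: h(0) = 3; h(1) = 2; h(2) = 4; h(3) = 0 → root; h(4) = 0 → root.
Linear factors from roots: (u + 2), (u + 1).
Complete factorization: h(u) = (u + 1)·(u + 2)·(u^2 + 2u + 4).
Factor degrees with multiplicity: 1 + 1 + 2 = 4.

1, 1, 2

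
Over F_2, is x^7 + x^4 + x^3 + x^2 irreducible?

Write P(x) = x^7 + x^4 + x^3 + x^2.
Check for roots in F_2: P(0) = 0 → root; P(1) = 0 → root.
P(0) = 0, so (x) divides P(x); P is reducible.

No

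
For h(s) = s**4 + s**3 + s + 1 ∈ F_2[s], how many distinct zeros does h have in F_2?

1

Evaluate at each of the 2 elements of F_2:
h(0) = 1; h(1) = 0 → root.
Roots: {1}.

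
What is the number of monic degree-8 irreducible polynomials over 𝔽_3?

x^(3^8) − x is the product of all monic irreducibles of degree dividing 8; Möbius inversion gives N = (1/8) Σ μ(8/d)·3^d.
Divisors of 8: 1, 2, 4, 8; μ(8/d) for each: 0, 0, -1, 1.
Σ = − 3^4 + 3^8 = 6480.
N = 6480/8 = 810.

810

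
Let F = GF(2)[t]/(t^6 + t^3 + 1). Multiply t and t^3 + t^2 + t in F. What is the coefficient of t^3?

1

Multiply in GF(2)[t]: (t)·(t^3 + t^2 + t) = t^4 + t^3 + t^2.
Reduced: t^4 + t^3 + t^2.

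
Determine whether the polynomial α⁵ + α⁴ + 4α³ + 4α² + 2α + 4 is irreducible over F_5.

Yes

Write g(α) = α⁵ + α⁴ + 4α³ + 4α² + 2α + 4.
Check for roots in F_5: g(0) = 4; g(1) = 1; g(2) = 4; g(3) = 3; g(4) = 2.
No roots, so no linear factors.
Degree-2 irreducible divisors: test the 10 monic irreducibles of degree 2 over GF(5).
None of them divide g (all give nonzero remainder).
No irreducible factor of degree ≤ 2 exists, so g is irreducible over GF(5).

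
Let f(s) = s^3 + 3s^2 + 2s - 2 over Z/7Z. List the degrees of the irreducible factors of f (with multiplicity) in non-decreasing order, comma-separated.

Complete factorization: f(s) = (s^3 + 3s^2 + 2s - 2).
Factor degrees with multiplicity: 3 = 3.

3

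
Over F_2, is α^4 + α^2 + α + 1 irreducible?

No

Write P(α) = α^4 + α^2 + α + 1.
Check for roots in F_2: P(0) = 1; P(1) = 0 → root.
P(1) = 0, so (α − 1) divides P(α); P is reducible.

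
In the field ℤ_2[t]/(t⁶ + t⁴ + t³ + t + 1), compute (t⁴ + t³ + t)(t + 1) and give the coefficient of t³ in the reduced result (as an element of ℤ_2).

1

Multiply in ℤ_2[t]: (t⁴ + t³ + t)·(t + 1) = t⁵ + t³ + t² + t.
Reduced: t⁵ + t³ + t² + t.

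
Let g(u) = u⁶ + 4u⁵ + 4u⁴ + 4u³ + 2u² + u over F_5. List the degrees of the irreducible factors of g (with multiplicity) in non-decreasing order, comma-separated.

Roots in F_5: g(0) = 0 → root; g(1) = 1; g(2) = 3; g(3) = 4; g(4) = 3.
Linear factors from roots: (u).
Complete factorization: g(u) = (u)·(u² + 2u + 4)·(u³ + 2u² + u + 4).
Factor degrees with multiplicity: 1 + 2 + 3 = 6.

1, 2, 3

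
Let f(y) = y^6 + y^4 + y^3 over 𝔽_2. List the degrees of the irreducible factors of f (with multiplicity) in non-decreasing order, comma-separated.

1, 1, 1, 3

Roots in 𝔽_2: f(0) = 0 → root; f(1) = 1.
Linear factors from roots: (y).
Complete factorization: f(y) = (y)^3·(y^3 + y + 1).
Factor degrees with multiplicity: 1 + 1 + 1 + 3 = 6.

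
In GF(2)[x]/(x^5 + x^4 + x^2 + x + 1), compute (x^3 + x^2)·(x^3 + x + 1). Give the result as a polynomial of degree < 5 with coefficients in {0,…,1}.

Multiply in GF(2)[x]: (x^3 + x^2)·(x^3 + x + 1) = x^6 + x^5 + x^4 + x^2.
Reduce using x^5 ≡ x^4 + x^2 + x + 1 (mod x^5 + x^4 + x^2 + x + 1).
Reduced: x^4 + x^3 + x.

x^4 + x^3 + x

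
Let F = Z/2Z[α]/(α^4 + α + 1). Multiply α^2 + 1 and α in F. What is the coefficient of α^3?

Multiply in Z/2Z[α]: (α^2 + 1)·(α) = α^3 + α.
Reduced: α^3 + α.

1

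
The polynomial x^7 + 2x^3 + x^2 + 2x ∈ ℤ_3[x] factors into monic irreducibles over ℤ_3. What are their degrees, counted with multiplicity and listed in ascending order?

Write g(x) = x^7 + 2x^3 + x^2 + 2x.
Roots in ℤ_3: g(0) = 0 → root; g(1) = 0 → root; g(2) = 2.
Linear factors from roots: (x), (x + 2).
Complete factorization: g(x) = (x)·(x + 2)·(x^2 + x + 2)·(x^3 + 2x + 2).
Factor degrees with multiplicity: 1 + 1 + 2 + 3 = 7.

1, 1, 2, 3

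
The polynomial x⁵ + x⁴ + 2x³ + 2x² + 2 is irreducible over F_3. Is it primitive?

No

Write f(x) = x⁵ + x⁴ + 2x³ + 2x² + 2.
|GF(3^5)^×| = 3^5 − 1 = 242. Prime factorization: 242 = 2·11^2.
f is primitive ⇔ x has order 242 in GF(3)[x]/(f), i.e. x^(242/q) ≠ 1 for each prime q | 242.
x^(121) mod f = 1
x^(22) mod f = x⁴ + 2x³ + x² + 1.
Since x^(121) = 1, the order of x divides 121 < 242; not primitive.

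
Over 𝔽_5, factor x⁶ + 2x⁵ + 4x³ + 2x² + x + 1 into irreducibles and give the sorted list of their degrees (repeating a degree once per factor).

1, 2, 3

Write h(x) = x⁶ + 2x⁵ + 4x³ + 2x² + x + 1.
Roots in 𝔽_5: h(0) = 1; h(1) = 1; h(2) = 1; h(3) = 0 → root; h(4) = 2.
Linear factors from roots: (x + 2).
Complete factorization: h(x) = (x + 2)·(x² + 2x + 4)·(x³ + 3x² + 2).
Factor degrees with multiplicity: 1 + 2 + 3 = 6.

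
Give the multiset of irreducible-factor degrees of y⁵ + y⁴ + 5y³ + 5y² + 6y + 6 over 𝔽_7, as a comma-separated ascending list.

1, 1, 1, 2

Write g(y) = y⁵ + y⁴ + 5y³ + 5y² + 6y + 6.
Linear factors from roots: (y + 5), (y + 2), (y + 1).
Complete factorization: g(y) = (y + 1)·(y + 2)·(y + 5)·(y² + 2).
Factor degrees with multiplicity: 1 + 1 + 1 + 2 = 5.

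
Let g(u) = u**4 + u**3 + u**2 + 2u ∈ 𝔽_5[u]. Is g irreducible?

Check for roots in 𝔽_5: g(0) = 0 → root; g(1) = 0 → root; g(2) = 2; g(3) = 3; g(4) = 4.
g(0) = 0, so (u) divides g(u); g is reducible.

No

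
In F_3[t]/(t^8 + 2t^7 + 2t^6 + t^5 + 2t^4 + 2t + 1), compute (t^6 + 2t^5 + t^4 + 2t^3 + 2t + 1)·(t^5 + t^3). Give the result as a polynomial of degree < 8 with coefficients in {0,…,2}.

2t^7 + t^6 + t^5

Multiply in F_3[t]: (t^6 + 2t^5 + t^4 + 2t^3 + 2t + 1)·(t^5 + t^3) = t^11 + 2t^10 + 2t^9 + t^8 + t^7 + t^6 + t^5 + 2t^4 + t^3.
Reduce using t^8 ≡ t^7 + t^6 + 2t^5 + t^4 + t + 2 (mod t^8 + 2t^7 + 2t^6 + t^5 + 2t^4 + 2t + 1).
Reduced: 2t^7 + t^6 + t^5.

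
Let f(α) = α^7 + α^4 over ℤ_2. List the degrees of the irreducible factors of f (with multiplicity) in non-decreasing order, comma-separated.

1, 1, 1, 1, 1, 2

Roots in ℤ_2: f(0) = 0 → root; f(1) = 0 → root.
Linear factors from roots: (α), (α + 1).
Complete factorization: f(α) = (α + 1)·(α)^4·(α^2 + α + 1).
Factor degrees with multiplicity: 1 + 1 + 1 + 1 + 1 + 2 = 7.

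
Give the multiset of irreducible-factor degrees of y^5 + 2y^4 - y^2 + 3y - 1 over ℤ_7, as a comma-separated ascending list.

2, 3

Write g(y) = y^5 + 2y^4 - y^2 + 3y - 1.
Complete factorization: g(y) = (y^2 - 3y - 2)·(y^3 - 2y^2 + 3y - 3).
Factor degrees with multiplicity: 2 + 3 = 5.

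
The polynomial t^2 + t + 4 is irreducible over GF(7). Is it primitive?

Write f(t) = t^2 + t + 4.
|GF(7^2)^×| = 7^2 − 1 = 48. Prime factorization: 48 = 2^4·3.
f is primitive ⇔ t has order 48 in GF(7)[t]/(f), i.e. t^(48/q) ≠ 1 for each prime q | 48.
t^(24) mod f = 1
t^(16) mod f = 2.
Since t^(24) = 1, the order of t divides 24 < 48; not primitive.

No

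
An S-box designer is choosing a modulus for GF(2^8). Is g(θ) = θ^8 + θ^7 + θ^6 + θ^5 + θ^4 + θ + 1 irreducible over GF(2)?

Check for roots in GF(2): g(0) = 1; g(1) = 1.
No roots, so no linear factors.
Monic irreducibles of degree 2 over GF(2): θ^2 + θ + 1.
None of them divide g (all give nonzero remainder).
Monic irreducibles of degree 3 over GF(2): θ^3 + θ + 1, θ^3 + θ^2 + 1.
None of them divide g (all give nonzero remainder).
Monic irreducibles of degree 4 over GF(2): θ^4 + θ + 1, θ^4 + θ^3 + 1, θ^4 + θ^3 + θ^2 + θ + 1.
None of them divide g (all give nonzero remainder).
No irreducible factor of degree ≤ 4 exists, so g is irreducible over GF(2).

Yes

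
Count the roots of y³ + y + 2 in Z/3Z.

Write h(y) = y³ + y + 2.
Evaluate at each of the 3 elements of Z/3Z:
h(0) = 2; h(1) = 1; h(2) = 0 → root.
Roots: {2}.

1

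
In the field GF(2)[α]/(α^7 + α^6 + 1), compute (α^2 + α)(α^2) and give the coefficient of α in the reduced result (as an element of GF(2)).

0

Multiply in GF(2)[α]: (α^2 + α)·(α^2) = α^4 + α^3.
Reduced: α^4 + α^3.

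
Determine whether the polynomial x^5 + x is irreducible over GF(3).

Write f(x) = x^5 + x.
Check for roots in GF(3): f(0) = 0 → root; f(1) = 2; f(2) = 1.
f(0) = 0, so (x) divides f(x); f is reducible.

No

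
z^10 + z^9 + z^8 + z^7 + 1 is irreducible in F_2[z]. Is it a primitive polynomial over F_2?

No

Write f(z) = z^10 + z^9 + z^8 + z^7 + 1.
|GF(2^10)^×| = 2^10 − 1 = 1023. Prime factorization: 1023 = 3·11·31.
f is primitive ⇔ z has order 1023 in GF(2)[z]/(f), i.e. z^(1023/q) ≠ 1 for each prime q | 1023.
z^(341) mod f = 1
z^(93) mod f = z^9 + z^6 + z.
z^(33) mod f = z^6 + z^5 + z^3 + z + 1.
Since z^(341) = 1, the order of z divides 341 < 1023; not primitive.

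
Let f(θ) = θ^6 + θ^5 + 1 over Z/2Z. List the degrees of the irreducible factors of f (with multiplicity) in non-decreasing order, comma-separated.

6

Roots in Z/2Z: f(0) = 1; f(1) = 1.
Complete factorization: f(θ) = (θ^6 + θ^5 + 1).
Factor degrees with multiplicity: 6 = 6.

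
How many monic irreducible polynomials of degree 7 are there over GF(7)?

Gauss's count: N_{7}(7) = (1/7) Σ_{d|7} μ(7/d)·7^d.
Divisors of 7: 1, 7; μ(7/d) for each: -1, 1.
Σ = − 7^1 + 7^7 = 823536.
N = 823536/7 = 117648.

117648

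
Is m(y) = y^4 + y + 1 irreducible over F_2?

Check for roots in F_2: m(0) = 1; m(1) = 1.
No roots, so no linear factors.
Monic irreducibles of degree 2 over GF(2): y^2 + y + 1.
None of them divide m (all give nonzero remainder).
No irreducible factor of degree ≤ 2 exists, so m is irreducible over GF(2).

Yes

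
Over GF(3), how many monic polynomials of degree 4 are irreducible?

x^(3^4) − x is the product of all monic irreducibles of degree dividing 4; Möbius inversion gives N = (1/4) Σ μ(4/d)·3^d.
Divisors of 4: 1, 2, 4; μ(4/d) for each: 0, -1, 1.
Σ = − 3^2 + 3^4 = 72.
N = 72/4 = 18.

18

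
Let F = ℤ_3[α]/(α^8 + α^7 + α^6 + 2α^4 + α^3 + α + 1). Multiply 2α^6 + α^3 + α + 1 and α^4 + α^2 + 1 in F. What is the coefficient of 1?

2

Multiply in ℤ_3[α]: (2α^6 + α^3 + α + 1)·(α^4 + α^2 + 1) = 2α^10 + 2α^8 + α^7 + 2α^6 + 2α^5 + α^4 + 2α^3 + α^2 + α + 1.
Reduce using α^8 ≡ 2α^7 + 2α^6 + α^4 + 2α^3 + 2α + 2 (mod α^8 + α^7 + α^6 + 2α^4 + α^3 + α + 1).
Reduced: α^7 + 2α^6 + α^5 + 2α^4 + α^3 + α^2 + α + 2.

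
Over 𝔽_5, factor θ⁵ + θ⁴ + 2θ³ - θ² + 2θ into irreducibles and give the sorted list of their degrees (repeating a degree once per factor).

1, 1, 1, 1, 1

Write h(θ) = θ⁵ + θ⁴ + 2θ³ - θ² + 2θ.
Roots in 𝔽_5: h(0) = 0 → root; h(1) = 0 → root; h(2) = 4; h(3) = 0 → root; h(4) = 0 → root.
Linear factors from roots: (θ), (θ - 1), (θ + 2), (θ + 1).
Complete factorization: h(θ) = (θ)·(θ + 1)·(θ + 2)·(θ - 1)^2.
Factor degrees with multiplicity: 1 + 1 + 1 + 1 + 1 = 5.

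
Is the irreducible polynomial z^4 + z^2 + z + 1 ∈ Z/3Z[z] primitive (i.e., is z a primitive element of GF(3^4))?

No

Write f(z) = z^4 + z^2 + z + 1.
|GF(3^4)^×| = 3^4 − 1 = 80. Prime factorization: 80 = 2^4·5.
f is primitive ⇔ z has order 80 in GF(3)[z]/(f), i.e. z^(80/q) ≠ 1 for each prime q | 80.
z^(40) mod f = 1
z^(16) mod f = z^3 + 2.
Since z^(40) = 1, the order of z divides 40 < 80; not primitive.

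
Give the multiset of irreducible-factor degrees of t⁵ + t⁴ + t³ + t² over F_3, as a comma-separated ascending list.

1, 1, 1, 2

Write g(t) = t⁵ + t⁴ + t³ + t².
Roots in F_3: g(0) = 0 → root; g(1) = 1; g(2) = 0 → root.
Linear factors from roots: (t), (t + 1).
Complete factorization: g(t) = (t + 1)·(t)^2·(t² + 1).
Factor degrees with multiplicity: 1 + 1 + 1 + 2 = 5.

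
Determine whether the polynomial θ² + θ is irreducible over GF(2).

Write h(θ) = θ² + θ.
Check for roots in GF(2): h(0) = 0 → root; h(1) = 0 → root.
h(0) = 0, so (θ) divides h(θ); h is reducible.

No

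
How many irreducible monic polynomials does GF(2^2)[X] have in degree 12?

Gauss's count: N_{4}(12) = (1/12) Σ_{d|12} μ(12/d)·4^d.
Divisors of 12: 1, 2, 3, 4, 6, 12; μ(12/d) for each: 0, 1, 0, -1, -1, 1.
Σ = 4^2 − 4^4 − 4^6 + 4^12 = 16772880.
N = 16772880/12 = 1397740.

1397740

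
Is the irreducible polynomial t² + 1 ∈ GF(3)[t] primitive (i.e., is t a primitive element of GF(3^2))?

No

Write f(t) = t² + 1.
|GF(3^2)^×| = 3^2 − 1 = 8. Prime factorization: 8 = 2^3.
f is primitive ⇔ t has order 8 in GF(3)[t]/(f), i.e. t^(8/q) ≠ 1 for each prime q | 8.
t^(4) mod f = 1
Since t^(4) = 1, the order of t divides 4 < 8; not primitive.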